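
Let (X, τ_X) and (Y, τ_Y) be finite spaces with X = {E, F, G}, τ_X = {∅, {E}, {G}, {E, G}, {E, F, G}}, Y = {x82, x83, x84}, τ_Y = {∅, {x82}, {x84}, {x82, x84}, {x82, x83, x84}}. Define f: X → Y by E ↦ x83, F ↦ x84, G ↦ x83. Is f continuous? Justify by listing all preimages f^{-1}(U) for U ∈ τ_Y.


f is NOT continuous.

Compute f^{-1}(U) for each U ∈ τ_Y:
  U = ∅: f^{-1}(U) = ∅ ∈ τ_X ✓.
  U = {x82}: f^{-1}(U) = ∅ ∈ τ_X ✓.
  U = {x84}: f^{-1}(U) = {F} ∉ τ_X ✗.
  U = {x82, x84}: f^{-1}(U) = {F} ∉ τ_X ✗.
  U = {x82, x83, x84}: f^{-1}(U) = {E, F, G} ∈ τ_X ✓.
Found U = {x84} with f^{-1}(U) = {F} not in τ_X. Therefore f is NOT continuous.


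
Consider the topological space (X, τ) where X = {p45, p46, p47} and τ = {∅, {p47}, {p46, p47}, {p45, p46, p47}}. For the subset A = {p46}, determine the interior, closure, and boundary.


int(A) = ∅, cl(A) = {p45, p46}, ∂A = {p45, p46}.

Closed sets in (X, τ) are complements of opens:
  closed(X, τ) = {∅, {p45}, {p45, p46}, {p45, p46, p47}}.
int(A) = ⋃ {U ∈ τ : U ⊆ A}. Opens contained in A: ∅.
Taking the union of these: int(A) = ∅.
cl(A) = ⋂ {C closed : A ⊆ C}. Closed sets containing A: {p45, p46}, {p45, p46, p47}.
Intersecting these: cl(A) = {p45, p46}.
∂A = cl(A) ∖ int(A) = {p45, p46} ∖ ∅ = {p45, p46}.


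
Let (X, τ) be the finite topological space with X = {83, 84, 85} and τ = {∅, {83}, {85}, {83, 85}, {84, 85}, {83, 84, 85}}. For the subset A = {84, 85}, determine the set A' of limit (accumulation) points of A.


A' = {84}

For each x ∈ X, list the open sets U ∈ τ with x ∈ U, then check whether U ∩ (A ∖ {x}) ≠ ∅ for every such U.
  x = 83: open {83} ∋ x has {83} ∩ (A ∖ {83}) = ∅, so x is NOT a limit point.
  x = 84: opens ∋ x are {84, 85}, {83, 84, 85}; each meets A ∖ {84}, so x IS a limit point.
  x = 85: open {85} ∋ x has {85} ∩ (A ∖ {85}) = ∅, so x is NOT a limit point.
Collecting: A' = {84}.


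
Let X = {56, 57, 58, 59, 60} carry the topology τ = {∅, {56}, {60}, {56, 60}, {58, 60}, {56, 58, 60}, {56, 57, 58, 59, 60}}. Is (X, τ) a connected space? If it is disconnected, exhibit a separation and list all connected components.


(X, τ) is connected.

Find clopen sets (U ∈ τ with X ∖ U ∈ τ):
  U = ∅, X ∖ U = {56, 57, 58, 59, 60} — both open, so U is clopen.
  U = {56, 57, 58, 59, 60}, X ∖ U = ∅ — both open, so U is clopen.
Only trivial clopens (∅ and X) exist, so (X, τ) is connected.
Compute connected components by grouping points that agree on all clopens:
  component: {56, 57, 58, 59, 60}


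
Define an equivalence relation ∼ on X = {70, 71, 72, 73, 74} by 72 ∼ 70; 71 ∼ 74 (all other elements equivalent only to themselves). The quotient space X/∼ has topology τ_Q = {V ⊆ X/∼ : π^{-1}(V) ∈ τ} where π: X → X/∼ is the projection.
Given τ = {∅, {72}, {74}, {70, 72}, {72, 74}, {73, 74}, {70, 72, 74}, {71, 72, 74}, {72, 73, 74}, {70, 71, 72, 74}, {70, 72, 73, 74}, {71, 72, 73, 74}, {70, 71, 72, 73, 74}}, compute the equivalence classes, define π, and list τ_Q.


X/∼ = {[70=72], [71=74], [73]}; |τ_Q| = 4.

Equivalence classes: [70=72], [71=74], [73].
Quotient map π: X → X/∼ sends 70 ↦ [70=72], 71 ↦ [71=74], 72 ↦ [70=72], 73 ↦ [73], 74 ↦ [71=74].
For each subset V ⊆ X/∼, compute π^{-1}(V) ⊆ X and check whether π^{-1}(V) ∈ τ. V is open in τ_Q iff π^{-1}(V) ∈ τ.
  V = {}: π^{-1}(V) = ∅ ∈ τ ✓.
  V = {[70=72]}: π^{-1}(V) = {70, 72} ∈ τ ✓.
  V = {[71=74]}: π^{-1}(V) = {71, 74} ∉ τ ✗.
  V = {[70=72], [71=74]}: π^{-1}(V) = {70, 71, 72, 74} ∈ τ ✓.
  V = {[73]}: π^{-1}(V) = {73} ∉ τ ✗.
  V = {[70=72], [73]}: π^{-1}(V) = {70, 72, 73} ∉ τ ✗.
  V = {[71=74], [73]}: π^{-1}(V) = {71, 73, 74} ∉ τ ✗.
  V = {[70=72], [71=74], [73]}: π^{-1}(V) = {70, 71, 72, 73, 74} ∈ τ ✓.
Open sets in the quotient: τ_Q = {{}, {[70=72]}, {[70=72], [71=74]}, {[70=72], [71=74], [73]}} (4 elements).


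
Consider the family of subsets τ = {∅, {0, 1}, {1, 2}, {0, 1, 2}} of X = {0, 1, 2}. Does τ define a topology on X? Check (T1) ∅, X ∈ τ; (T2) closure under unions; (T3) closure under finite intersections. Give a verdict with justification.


τ is NOT a topology on X.

Axiom (T1): ∅ ∈ τ? Yes; X ∈ τ? Yes.
Axiom (T2/T3): check pairwise unions and intersections of members of τ.
Counterexample for (T3): {0, 1} ∩ {1, 2} = {1} ∉ τ. Therefore τ is NOT a topology.


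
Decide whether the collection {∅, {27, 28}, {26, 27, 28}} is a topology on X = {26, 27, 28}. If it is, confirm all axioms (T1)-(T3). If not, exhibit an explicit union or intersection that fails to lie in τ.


τ IS a topology on X.

Axiom (T1): ∅ ∈ τ? Yes; X ∈ τ? Yes.
Axiom (T2/T3): check pairwise unions and intersections of members of τ.
All pairwise intersections and unions checked — each lies in τ. Therefore τ satisfies (T1), (T2), (T3): it IS a topology on X.


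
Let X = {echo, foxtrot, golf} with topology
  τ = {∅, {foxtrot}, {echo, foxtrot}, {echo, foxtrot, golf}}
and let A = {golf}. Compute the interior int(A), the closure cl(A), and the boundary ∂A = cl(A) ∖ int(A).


int(A) = ∅, cl(A) = {golf}, ∂A = {golf}.

Closed sets in (X, τ) are complements of opens:
  closed(X, τ) = {∅, {golf}, {echo, golf}, {echo, foxtrot, golf}}.
int(A) = ⋃ {U ∈ τ : U ⊆ A}. Opens contained in A: ∅.
Taking the union of these: int(A) = ∅.
cl(A) = ⋂ {C closed : A ⊆ C}. Closed sets containing A: {golf}, {echo, golf}, {echo, foxtrot, golf}.
Intersecting these: cl(A) = {golf}.
∂A = cl(A) ∖ int(A) = {golf} ∖ ∅ = {golf}.


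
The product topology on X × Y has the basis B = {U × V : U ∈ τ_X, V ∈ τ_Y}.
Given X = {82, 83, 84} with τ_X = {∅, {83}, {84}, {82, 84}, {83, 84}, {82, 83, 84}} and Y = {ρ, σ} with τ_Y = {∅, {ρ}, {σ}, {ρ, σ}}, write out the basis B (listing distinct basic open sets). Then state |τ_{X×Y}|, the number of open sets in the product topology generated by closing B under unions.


Basis B = {∅ × ∅, {83} × {ρ}, {83} × {σ}, {84} × {ρ}, {84} × {σ}, {82, 84} × {ρ}, {82, 84} × {σ}, {83} × {ρ, σ}, {83, 84} × {ρ}, {83, 84} × {σ}, {84} × {ρ, σ}, {82, 83, 84} × {ρ}, {82, 83, 84} × {σ}, {82, 84} × {ρ, σ}, {83, 84} × {ρ, σ}, {82, 83, 84} × {ρ, σ}}; |τ_{X×Y}| = 36.

Enumerate products U × V with U ∈ τ_X, V ∈ τ_Y (deduplicated):
  ∅ × ∅ = {} (∅)
  {83} × {ρ} = {(83,ρ)}
  {83} × {σ} = {(83,σ)}
  {84} × {ρ} = {(84,ρ)}
  {84} × {σ} = {(84,σ)}
  {82, 84} × {ρ} = {(82,ρ), (84,ρ)}
  {82, 84} × {σ} = {(82,σ), (84,σ)}
  {83} × {ρ, σ} = {(83,ρ), (83,σ)}
  {83, 84} × {ρ} = {(83,ρ), (84,ρ)}
  {83, 84} × {σ} = {(83,σ), (84,σ)}
  {84} × {ρ, σ} = {(84,ρ), (84,σ)}
  {82, 83, 84} × {ρ} = {(82,ρ), (83,ρ), (84,ρ)}
  {82, 83, 84} × {σ} = {(82,σ), (83,σ), (84,σ)}
  {82, 84} × {ρ, σ} = {(82,ρ), (82,σ), (84,ρ), (84,σ)}
  {83, 84} × {ρ, σ} = {(83,ρ), (83,σ), (84,ρ), (84,σ)}
  {82, 83, 84} × {ρ, σ} = {(82,ρ), (82,σ), (83,ρ), (83,σ), (84,ρ), (84,σ)}
These 16 distinct sets form the basis B.
Close under arbitrary unions to get τ_{X×Y}; counting gives |τ_{X×Y}| = 36.


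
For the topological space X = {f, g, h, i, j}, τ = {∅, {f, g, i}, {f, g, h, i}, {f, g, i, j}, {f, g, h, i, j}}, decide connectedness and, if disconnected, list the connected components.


(X, τ) is connected.

Find clopen sets (U ∈ τ with X ∖ U ∈ τ):
  U = ∅, X ∖ U = {f, g, h, i, j} — both open, so U is clopen.
  U = {f, g, h, i, j}, X ∖ U = ∅ — both open, so U is clopen.
Only trivial clopens (∅ and X) exist, so (X, τ) is connected.
Compute connected components by grouping points that agree on all clopens:
  component: {f, g, h, i, j}


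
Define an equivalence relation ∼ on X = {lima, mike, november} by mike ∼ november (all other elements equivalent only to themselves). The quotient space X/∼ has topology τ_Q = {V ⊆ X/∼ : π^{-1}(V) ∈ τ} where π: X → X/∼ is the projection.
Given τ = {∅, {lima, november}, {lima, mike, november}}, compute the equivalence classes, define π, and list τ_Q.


X/∼ = {[lima], [mike=november]}; |τ_Q| = 2.

Equivalence classes: [lima], [mike=november].
Quotient map π: X → X/∼ sends lima ↦ [lima], mike ↦ [mike=november], november ↦ [mike=november].
For each subset V ⊆ X/∼, compute π^{-1}(V) ⊆ X and check whether π^{-1}(V) ∈ τ. V is open in τ_Q iff π^{-1}(V) ∈ τ.
  V = {}: π^{-1}(V) = ∅ ∈ τ ✓.
  V = {[lima]}: π^{-1}(V) = {lima} ∉ τ ✗.
  V = {[mike=november]}: π^{-1}(V) = {mike, november} ∉ τ ✗.
  V = {[lima], [mike=november]}: π^{-1}(V) = {lima, mike, november} ∈ τ ✓.
Open sets in the quotient: τ_Q = {{}, {[lima], [mike=november]}} (2 elements).


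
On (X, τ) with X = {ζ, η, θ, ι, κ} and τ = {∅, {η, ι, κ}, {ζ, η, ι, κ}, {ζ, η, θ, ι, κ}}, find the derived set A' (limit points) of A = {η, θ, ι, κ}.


A' = {ζ, η, θ, ι, κ}

For each x ∈ X, list the open sets U ∈ τ with x ∈ U, then check whether U ∩ (A ∖ {x}) ≠ ∅ for every such U.
  x = ζ: opens ∋ x are {ζ, η, ι, κ}, {ζ, η, θ, ι, κ}; each meets A ∖ {ζ}, so x IS a limit point.
  x = η: opens ∋ x are {η, ι, κ}, {ζ, η, ι, κ}, {ζ, η, θ, ι, κ}; each meets A ∖ {η}, so x IS a limit point.
  x = θ: opens ∋ x are {ζ, η, θ, ι, κ}; each meets A ∖ {θ}, so x IS a limit point.
  x = ι: opens ∋ x are {η, ι, κ}, {ζ, η, ι, κ}, {ζ, η, θ, ι, κ}; each meets A ∖ {ι}, so x IS a limit point.
  x = κ: opens ∋ x are {η, ι, κ}, {ζ, η, ι, κ}, {ζ, η, θ, ι, κ}; each meets A ∖ {κ}, so x IS a limit point.
Collecting: A' = {ζ, η, θ, ι, κ}.


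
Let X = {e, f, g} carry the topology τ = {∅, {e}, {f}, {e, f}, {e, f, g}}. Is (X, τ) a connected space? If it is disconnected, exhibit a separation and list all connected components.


(X, τ) is connected.

Find clopen sets (U ∈ τ with X ∖ U ∈ τ):
  U = ∅, X ∖ U = {e, f, g} — both open, so U is clopen.
  U = {e, f, g}, X ∖ U = ∅ — both open, so U is clopen.
Only trivial clopens (∅ and X) exist, so (X, τ) is connected.
Compute connected components by grouping points that agree on all clopens:
  component: {e, f, g}


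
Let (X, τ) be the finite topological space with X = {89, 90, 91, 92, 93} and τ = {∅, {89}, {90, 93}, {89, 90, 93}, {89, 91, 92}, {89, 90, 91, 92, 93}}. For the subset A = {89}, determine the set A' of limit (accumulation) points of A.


A' = {91, 92}

For each x ∈ X, list the open sets U ∈ τ with x ∈ U, then check whether U ∩ (A ∖ {x}) ≠ ∅ for every such U.
  x = 89: open {89} ∋ x has {89} ∩ (A ∖ {89}) = ∅, so x is NOT a limit point.
  x = 90: open {90, 93} ∋ x has {90, 93} ∩ (A ∖ {90}) = ∅, so x is NOT a limit point.
  x = 91: opens ∋ x are {89, 91, 92}, {89, 90, 91, 92, 93}; each meets A ∖ {91}, so x IS a limit point.
  x = 92: opens ∋ x are {89, 91, 92}, {89, 90, 91, 92, 93}; each meets A ∖ {92}, so x IS a limit point.
  x = 93: open {90, 93} ∋ x has {90, 93} ∩ (A ∖ {93}) = ∅, so x is NOT a limit point.
Collecting: A' = {91, 92}.


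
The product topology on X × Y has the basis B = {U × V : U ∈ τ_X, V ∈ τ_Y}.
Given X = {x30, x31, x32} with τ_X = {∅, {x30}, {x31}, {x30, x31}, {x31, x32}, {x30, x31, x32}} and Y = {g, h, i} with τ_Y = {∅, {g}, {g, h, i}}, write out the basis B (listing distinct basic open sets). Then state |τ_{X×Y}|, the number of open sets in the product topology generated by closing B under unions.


Basis B = {∅ × ∅, {x30} × {g}, {x31} × {g}, {x30, x31} × {g}, {x31, x32} × {g}, {x30} × {g, h, i}, {x30, x31, x32} × {g}, {x31} × {g, h, i}, {x30, x31} × {g, h, i}, {x31, x32} × {g, h, i}, {x30, x31, x32} × {g, h, i}}; |τ_{X×Y}| = 18.

Enumerate products U × V with U ∈ τ_X, V ∈ τ_Y (deduplicated):
  ∅ × ∅ = {} (∅)
  {x30} × {g} = {(x30,g)}
  {x31} × {g} = {(x31,g)}
  {x30, x31} × {g} = {(x30,g), (x31,g)}
  {x31, x32} × {g} = {(x31,g), (x32,g)}
  {x30} × {g, h, i} = {(x30,g), (x30,h), (x30,i)}
  {x30, x31, x32} × {g} = {(x30,g), (x31,g), (x32,g)}
  {x31} × {g, h, i} = {(x31,g), (x31,h), (x31,i)}
  {x30, x31} × {g, h, i} = {(x30,g), (x30,h), (x30,i), (x31,g), (x31,h), (x31,i)}
  {x31, x32} × {g, h, i} = {(x31,g), (x31,h), (x31,i), (x32,g), (x32,h), (x32,i)}
  {x30, x31, x32} × {g, h, i} = {(x30,g), (x30,h), (x30,i), (x31,g), (x31,h), (x31,i), (x32,g), (x32,h), (x32,i)}
These 11 distinct sets form the basis B.
Close under arbitrary unions to get τ_{X×Y}; counting gives |τ_{X×Y}| = 18.


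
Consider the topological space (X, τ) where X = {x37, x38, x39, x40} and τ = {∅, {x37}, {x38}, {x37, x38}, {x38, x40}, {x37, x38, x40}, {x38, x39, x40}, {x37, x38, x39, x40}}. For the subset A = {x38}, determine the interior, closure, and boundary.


int(A) = {x38}, cl(A) = {x38, x39, x40}, ∂A = {x39, x40}.

Closed sets in (X, τ) are complements of opens:
  closed(X, τ) = {∅, {x37}, {x39}, {x37, x39}, {x39, x40}, {x37, x39, x40}, {x38, x39, x40}, {x37, x38, x39, x40}}.
int(A) = ⋃ {U ∈ τ : U ⊆ A}. Opens contained in A: ∅, {x38}.
Taking the union of these: int(A) = {x38}.
cl(A) = ⋂ {C closed : A ⊆ C}. Closed sets containing A: {x38, x39, x40}, {x37, x38, x39, x40}.
Intersecting these: cl(A) = {x38, x39, x40}.
∂A = cl(A) ∖ int(A) = {x38, x39, x40} ∖ {x38} = {x39, x40}.


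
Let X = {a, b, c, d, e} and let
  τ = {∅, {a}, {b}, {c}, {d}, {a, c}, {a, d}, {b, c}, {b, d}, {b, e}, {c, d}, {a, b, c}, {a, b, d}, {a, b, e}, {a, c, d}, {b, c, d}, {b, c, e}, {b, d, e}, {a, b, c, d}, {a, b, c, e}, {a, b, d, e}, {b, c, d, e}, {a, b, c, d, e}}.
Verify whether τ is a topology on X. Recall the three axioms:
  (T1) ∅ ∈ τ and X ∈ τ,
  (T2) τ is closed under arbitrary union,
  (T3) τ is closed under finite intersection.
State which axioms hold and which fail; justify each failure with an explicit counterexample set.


τ is NOT a topology on X.

Axiom (T1): ∅ ∈ τ? Yes; X ∈ τ? Yes.
Axiom (T2/T3): check pairwise unions and intersections of members of τ.
Counterexample for (T2): {a} ∪ {b} = {a, b} ∉ τ. Therefore τ is NOT a topology.


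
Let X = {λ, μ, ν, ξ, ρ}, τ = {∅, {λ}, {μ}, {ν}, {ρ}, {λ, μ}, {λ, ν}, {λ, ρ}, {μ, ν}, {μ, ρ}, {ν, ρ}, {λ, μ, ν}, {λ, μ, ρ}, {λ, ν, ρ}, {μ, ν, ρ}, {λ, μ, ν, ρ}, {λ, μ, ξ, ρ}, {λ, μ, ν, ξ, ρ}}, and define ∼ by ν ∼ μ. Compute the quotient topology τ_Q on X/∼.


X/∼ = {[λ], [μ=ν], [ξ], [ρ]}; |τ_Q| = 9.

Equivalence classes: [λ], [μ=ν], [ξ], [ρ].
Quotient map π: X → X/∼ sends λ ↦ [λ], μ ↦ [μ=ν], ν ↦ [μ=ν], ξ ↦ [ξ], ρ ↦ [ρ].
For each subset V ⊆ X/∼, compute π^{-1}(V) ⊆ X and check whether π^{-1}(V) ∈ τ. V is open in τ_Q iff π^{-1}(V) ∈ τ.
  V = {}: π^{-1}(V) = ∅ ∈ τ ✓.
  V = {[λ]}: π^{-1}(V) = {λ} ∈ τ ✓.
  V = {[μ=ν]}: π^{-1}(V) = {μ, ν} ∈ τ ✓.
  V = {[λ], [μ=ν]}: π^{-1}(V) = {λ, μ, ν} ∈ τ ✓.
  V = {[ξ]}: π^{-1}(V) = {ξ} ∉ τ ✗.
  V = {[λ], [ξ]}: π^{-1}(V) = {λ, ξ} ∉ τ ✗.
  V = {[μ=ν], [ξ]}: π^{-1}(V) = {μ, ν, ξ} ∉ τ ✗.
  V = {[λ], [μ=ν], [ξ]}: π^{-1}(V) = {λ, μ, ν, ξ} ∉ τ ✗.
  V = {[ρ]}: π^{-1}(V) = {ρ} ∈ τ ✓.
  V = {[λ], [ρ]}: π^{-1}(V) = {λ, ρ} ∈ τ ✓.
  V = {[μ=ν], [ρ]}: π^{-1}(V) = {μ, ν, ρ} ∈ τ ✓.
  V = {[λ], [μ=ν], [ρ]}: π^{-1}(V) = {λ, μ, ν, ρ} ∈ τ ✓.
  V = {[ξ], [ρ]}: π^{-1}(V) = {ξ, ρ} ∉ τ ✗.
  V = {[λ], [ξ], [ρ]}: π^{-1}(V) = {λ, ξ, ρ} ∉ τ ✗.
  V = {[μ=ν], [ξ], [ρ]}: π^{-1}(V) = {μ, ν, ξ, ρ} ∉ τ ✗.
  V = {[λ], [μ=ν], [ξ], [ρ]}: π^{-1}(V) = {λ, μ, ν, ξ, ρ} ∈ τ ✓.
Open sets in the quotient: τ_Q = {{}, {[λ]}, {[μ=ν]}, {[λ], [μ=ν]}, {[ρ]}, {[λ], [ρ]}, {[μ=ν], [ρ]}, {[λ], [μ=ν], [ρ]}, {[λ], [μ=ν], [ξ], [ρ]}} (9 elements).


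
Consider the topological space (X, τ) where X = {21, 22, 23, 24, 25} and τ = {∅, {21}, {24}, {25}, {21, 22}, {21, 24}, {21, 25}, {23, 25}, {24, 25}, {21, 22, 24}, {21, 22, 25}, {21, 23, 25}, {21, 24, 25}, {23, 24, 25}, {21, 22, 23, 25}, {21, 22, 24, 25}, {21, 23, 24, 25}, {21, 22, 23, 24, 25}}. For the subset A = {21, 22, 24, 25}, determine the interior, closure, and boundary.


int(A) = {21, 22, 24, 25}, cl(A) = {21, 22, 23, 24, 25}, ∂A = {23}.

Closed sets in (X, τ) are complements of opens:
  closed(X, τ) = {∅, {22}, {23}, {24}, {21, 22}, {22, 23}, {22, 24}, {23, 24}, {23, 25}, {21, 22, 23}, {21, 22, 24}, {22, 23, 24}, {22, 23, 25}, {23, 24, 25}, {21, 22, 23, 24}, {21, 22, 23, 25}, {22, 23, 24, 25}, {21, 22, 23, 24, 25}}.
int(A) = ⋃ {U ∈ τ : U ⊆ A}. Opens contained in A: ∅, {21}, {24}, {25}, {21, 22}, {21, 24}, {21, 25}, {24, 25}, {21, 22, 24}, {21, 22, 25}, {21, 24, 25}, {21, 22, 24, 25}.
Taking the union of these: int(A) = {21, 22, 24, 25}.
cl(A) = ⋂ {C closed : A ⊆ C}. Closed sets containing A: {21, 22, 23, 24, 25}.
Intersecting these: cl(A) = {21, 22, 23, 24, 25}.
∂A = cl(A) ∖ int(A) = {21, 22, 23, 24, 25} ∖ {21, 22, 24, 25} = {23}.


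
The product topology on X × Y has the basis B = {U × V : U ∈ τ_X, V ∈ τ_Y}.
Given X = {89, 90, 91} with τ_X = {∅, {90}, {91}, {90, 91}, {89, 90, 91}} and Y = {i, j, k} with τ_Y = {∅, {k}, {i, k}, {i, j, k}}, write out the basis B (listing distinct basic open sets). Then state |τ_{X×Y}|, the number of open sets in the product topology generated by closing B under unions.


Basis B = {∅ × ∅, {90} × {k}, {91} × {k}, {90} × {i, k}, {90, 91} × {k}, {91} × {i, k}, {89, 90, 91} × {k}, {90} × {i, j, k}, {91} × {i, j, k}, {90, 91} × {i, k}, {89, 90, 91} × {i, k}, {90, 91} × {i, j, k}, {89, 90, 91} × {i, j, k}}; |τ_{X×Y}| = 30.

Enumerate products U × V with U ∈ τ_X, V ∈ τ_Y (deduplicated):
  ∅ × ∅ = {} (∅)
  {90} × {k} = {(90,k)}
  {91} × {k} = {(91,k)}
  {90} × {i, k} = {(90,i), (90,k)}
  {90, 91} × {k} = {(90,k), (91,k)}
  {91} × {i, k} = {(91,i), (91,k)}
  {89, 90, 91} × {k} = {(89,k), (90,k), (91,k)}
  {90} × {i, j, k} = {(90,i), (90,j), (90,k)}
  {91} × {i, j, k} = {(91,i), (91,j), (91,k)}
  {90, 91} × {i, k} = {(90,i), (90,k), (91,i), (91,k)}
  {89, 90, 91} × {i, k} = {(89,i), (89,k), (90,i), (90,k), (91,i), (91,k)}
  {90, 91} × {i, j, k} = {(90,i), (90,j), (90,k), (91,i), (91,j), (91,k)}
  {89, 90, 91} × {i, j, k} = {(89,i), (89,j), (89,k), (90,i), (90,j), (90,k), (91,i), (91,j), (91,k)}
These 13 distinct sets form the basis B.
Close under arbitrary unions to get τ_{X×Y}; counting gives |τ_{X×Y}| = 30.


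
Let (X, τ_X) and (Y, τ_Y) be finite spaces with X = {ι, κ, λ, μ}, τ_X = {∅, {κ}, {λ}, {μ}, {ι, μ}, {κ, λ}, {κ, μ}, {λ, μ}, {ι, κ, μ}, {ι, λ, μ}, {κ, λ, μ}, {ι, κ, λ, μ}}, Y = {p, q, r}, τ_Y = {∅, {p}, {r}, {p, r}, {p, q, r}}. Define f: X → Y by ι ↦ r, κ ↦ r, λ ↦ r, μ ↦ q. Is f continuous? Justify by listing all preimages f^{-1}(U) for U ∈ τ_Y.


f is NOT continuous.

Compute f^{-1}(U) for each U ∈ τ_Y:
  U = ∅: f^{-1}(U) = ∅ ∈ τ_X ✓.
  U = {p}: f^{-1}(U) = ∅ ∈ τ_X ✓.
  U = {r}: f^{-1}(U) = {ι, κ, λ} ∉ τ_X ✗.
  U = {p, r}: f^{-1}(U) = {ι, κ, λ} ∉ τ_X ✗.
  U = {p, q, r}: f^{-1}(U) = {ι, κ, λ, μ} ∈ τ_X ✓.
Found U = {r} with f^{-1}(U) = {ι, κ, λ} not in τ_X. Therefore f is NOT continuous.


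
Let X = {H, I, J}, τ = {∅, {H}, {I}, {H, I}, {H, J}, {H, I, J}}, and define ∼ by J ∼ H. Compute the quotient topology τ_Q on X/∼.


X/∼ = {[H=J], [I]}; |τ_Q| = 4.

Equivalence classes: [H=J], [I].
Quotient map π: X → X/∼ sends H ↦ [H=J], I ↦ [I], J ↦ [H=J].
For each subset V ⊆ X/∼, compute π^{-1}(V) ⊆ X and check whether π^{-1}(V) ∈ τ. V is open in τ_Q iff π^{-1}(V) ∈ τ.
  V = {}: π^{-1}(V) = ∅ ∈ τ ✓.
  V = {[H=J]}: π^{-1}(V) = {H, J} ∈ τ ✓.
  V = {[I]}: π^{-1}(V) = {I} ∈ τ ✓.
  V = {[H=J], [I]}: π^{-1}(V) = {H, I, J} ∈ τ ✓.
Open sets in the quotient: τ_Q = {{}, {[H=J]}, {[I]}, {[H=J], [I]}} (4 elements).


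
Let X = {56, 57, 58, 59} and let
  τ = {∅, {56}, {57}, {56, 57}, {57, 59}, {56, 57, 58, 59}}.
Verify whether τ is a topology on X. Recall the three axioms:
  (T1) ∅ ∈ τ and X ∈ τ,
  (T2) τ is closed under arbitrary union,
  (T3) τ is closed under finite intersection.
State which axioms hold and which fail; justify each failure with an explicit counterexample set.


τ is NOT a topology on X.

Axiom (T1): ∅ ∈ τ? Yes; X ∈ τ? Yes.
Axiom (T2/T3): check pairwise unions and intersections of members of τ.
Counterexample for (T2): {56} ∪ {57, 59} = {56, 57, 59} ∉ τ. Therefore τ is NOT a topology.


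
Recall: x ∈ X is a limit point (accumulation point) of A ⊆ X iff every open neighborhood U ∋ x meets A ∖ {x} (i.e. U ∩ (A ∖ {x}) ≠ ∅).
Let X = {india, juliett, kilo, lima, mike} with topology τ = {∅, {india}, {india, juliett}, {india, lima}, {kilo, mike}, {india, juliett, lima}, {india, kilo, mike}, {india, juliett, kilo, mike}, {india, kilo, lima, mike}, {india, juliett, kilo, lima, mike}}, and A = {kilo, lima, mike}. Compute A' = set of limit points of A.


A' = {kilo, mike}

For each x ∈ X, list the open sets U ∈ τ with x ∈ U, then check whether U ∩ (A ∖ {x}) ≠ ∅ for every such U.
  x = india: open {india} ∋ x has {india} ∩ (A ∖ {india}) = ∅, so x is NOT a limit point.
  x = juliett: open {india, juliett} ∋ x has {india, juliett} ∩ (A ∖ {juliett}) = ∅, so x is NOT a limit point.
  x = kilo: opens ∋ x are {kilo, mike}, {india, kilo, mike}, {india, juliett, kilo, mike}, {india, kilo, lima, mike}, {india, juliett, kilo, lima, mike}; each meets A ∖ {kilo}, so x IS a limit point.
  x = lima: open {india, lima} ∋ x has {india, lima} ∩ (A ∖ {lima}) = ∅, so x is NOT a limit point.
  x = mike: opens ∋ x are {kilo, mike}, {india, kilo, mike}, {india, juliett, kilo, mike}, {india, kilo, lima, mike}, {india, juliett, kilo, lima, mike}; each meets A ∖ {mike}, so x IS a limit point.
Collecting: A' = {kilo, mike}.


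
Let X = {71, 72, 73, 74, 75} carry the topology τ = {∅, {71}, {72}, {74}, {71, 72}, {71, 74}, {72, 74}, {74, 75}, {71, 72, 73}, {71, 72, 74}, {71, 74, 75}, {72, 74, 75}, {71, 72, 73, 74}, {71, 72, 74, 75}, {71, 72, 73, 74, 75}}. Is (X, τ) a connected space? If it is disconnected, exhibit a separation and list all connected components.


(X, τ) is disconnected; components = [{74, 75}, {71, 72, 73}].

Find clopen sets (U ∈ τ with X ∖ U ∈ τ):
  U = ∅, X ∖ U = {71, 72, 73, 74, 75} — both open, so U is clopen.
  U = {74, 75}, X ∖ U = {71, 72, 73} — both open, so U is clopen.
  U = {71, 72, 73}, X ∖ U = {74, 75} — both open, so U is clopen.
  U = {71, 72, 73, 74, 75}, X ∖ U = ∅ — both open, so U is clopen.
Nontrivial clopen(s) exist: e.g. {74, 75}. So (X, τ) is disconnected.
Compute connected components by grouping points that agree on all clopens:
  component: {74, 75}
  component: {71, 72, 73}


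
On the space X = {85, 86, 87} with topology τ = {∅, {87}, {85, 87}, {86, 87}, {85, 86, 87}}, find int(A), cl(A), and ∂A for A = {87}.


int(A) = {87}, cl(A) = {85, 86, 87}, ∂A = {85, 86}.

Closed sets in (X, τ) are complements of opens:
  closed(X, τ) = {∅, {85}, {86}, {85, 86}, {85, 86, 87}}.
int(A) = ⋃ {U ∈ τ : U ⊆ A}. Opens contained in A: ∅, {87}.
Taking the union of these: int(A) = {87}.
cl(A) = ⋂ {C closed : A ⊆ C}. Closed sets containing A: {85, 86, 87}.
Intersecting these: cl(A) = {85, 86, 87}.
∂A = cl(A) ∖ int(A) = {85, 86, 87} ∖ {87} = {85, 86}.


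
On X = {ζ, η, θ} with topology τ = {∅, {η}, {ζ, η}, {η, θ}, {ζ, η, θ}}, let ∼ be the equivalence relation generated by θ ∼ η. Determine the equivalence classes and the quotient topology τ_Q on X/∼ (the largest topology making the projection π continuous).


X/∼ = {[ζ], [η=θ]}; |τ_Q| = 3.

Equivalence classes: [ζ], [η=θ].
Quotient map π: X → X/∼ sends ζ ↦ [ζ], η ↦ [η=θ], θ ↦ [η=θ].
For each subset V ⊆ X/∼, compute π^{-1}(V) ⊆ X and check whether π^{-1}(V) ∈ τ. V is open in τ_Q iff π^{-1}(V) ∈ τ.
  V = {}: π^{-1}(V) = ∅ ∈ τ ✓.
  V = {[ζ]}: π^{-1}(V) = {ζ} ∉ τ ✗.
  V = {[η=θ]}: π^{-1}(V) = {η, θ} ∈ τ ✓.
  V = {[ζ], [η=θ]}: π^{-1}(V) = {ζ, η, θ} ∈ τ ✓.
Open sets in the quotient: τ_Q = {{}, {[η=θ]}, {[ζ], [η=θ]}} (3 elements).


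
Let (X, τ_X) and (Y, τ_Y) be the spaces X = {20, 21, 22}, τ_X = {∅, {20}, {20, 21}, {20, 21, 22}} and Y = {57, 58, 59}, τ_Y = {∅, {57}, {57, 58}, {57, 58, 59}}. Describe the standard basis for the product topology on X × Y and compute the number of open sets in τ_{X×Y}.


Basis B = {∅ × ∅, {20} × {57}, {20} × {57, 58}, {20, 21} × {57}, {20} × {57, 58, 59}, {20, 21, 22} × {57}, {20, 21} × {57, 58}, {20, 21} × {57, 58, 59}, {20, 21, 22} × {57, 58}, {20, 21, 22} × {57, 58, 59}}; |τ_{X×Y}| = 20.

Enumerate products U × V with U ∈ τ_X, V ∈ τ_Y (deduplicated):
  ∅ × ∅ = {} (∅)
  {20} × {57} = {(20,57)}
  {20} × {57, 58} = {(20,57), (20,58)}
  {20, 21} × {57} = {(20,57), (21,57)}
  {20} × {57, 58, 59} = {(20,57), (20,58), (20,59)}
  {20, 21, 22} × {57} = {(20,57), (21,57), (22,57)}
  {20, 21} × {57, 58} = {(20,57), (20,58), (21,57), (21,58)}
  {20, 21} × {57, 58, 59} = {(20,57), (20,58), (20,59), (21,57), (21,58), (21,59)}
  {20, 21, 22} × {57, 58} = {(20,57), (20,58), (21,57), (21,58), (22,57), (22,58)}
  {20, 21, 22} × {57, 58, 59} = {(20,57), (20,58), (20,59), (21,57), (21,58), (21,59), (22,57), (22,58), (22,59)}
These 10 distinct sets form the basis B.
Close under arbitrary unions to get τ_{X×Y}; counting gives |τ_{X×Y}| = 20.


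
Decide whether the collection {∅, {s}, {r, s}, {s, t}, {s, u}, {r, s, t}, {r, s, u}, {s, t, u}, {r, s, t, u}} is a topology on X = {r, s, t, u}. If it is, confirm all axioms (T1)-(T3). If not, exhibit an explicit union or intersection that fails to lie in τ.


τ IS a topology on X.

Axiom (T1): ∅ ∈ τ? Yes; X ∈ τ? Yes.
Axiom (T2/T3): check pairwise unions and intersections of members of τ.
All pairwise intersections and unions checked — each lies in τ. Therefore τ satisfies (T1), (T2), (T3): it IS a topology on X.


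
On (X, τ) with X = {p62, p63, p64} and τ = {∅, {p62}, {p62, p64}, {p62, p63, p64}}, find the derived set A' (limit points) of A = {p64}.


A' = {p63}

For each x ∈ X, list the open sets U ∈ τ with x ∈ U, then check whether U ∩ (A ∖ {x}) ≠ ∅ for every such U.
  x = p62: open {p62} ∋ x has {p62} ∩ (A ∖ {p62}) = ∅, so x is NOT a limit point.
  x = p63: opens ∋ x are {p62, p63, p64}; each meets A ∖ {p63}, so x IS a limit point.
  x = p64: open {p62, p64} ∋ x has {p62, p64} ∩ (A ∖ {p64}) = ∅, so x is NOT a limit point.
Collecting: A' = {p63}.


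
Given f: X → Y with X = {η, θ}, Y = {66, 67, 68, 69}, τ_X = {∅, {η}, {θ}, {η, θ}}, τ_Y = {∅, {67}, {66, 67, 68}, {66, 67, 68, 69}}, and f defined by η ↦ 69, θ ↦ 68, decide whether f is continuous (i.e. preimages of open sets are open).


f IS continuous.

Compute f^{-1}(U) for each U ∈ τ_Y:
  U = ∅: f^{-1}(U) = ∅ ∈ τ_X ✓.
  U = {67}: f^{-1}(U) = ∅ ∈ τ_X ✓.
  U = {66, 67, 68}: f^{-1}(U) = {θ} ∈ τ_X ✓.
  U = {66, 67, 68, 69}: f^{-1}(U) = {η, θ} ∈ τ_X ✓.
Every preimage lies in τ_X, so f IS continuous.


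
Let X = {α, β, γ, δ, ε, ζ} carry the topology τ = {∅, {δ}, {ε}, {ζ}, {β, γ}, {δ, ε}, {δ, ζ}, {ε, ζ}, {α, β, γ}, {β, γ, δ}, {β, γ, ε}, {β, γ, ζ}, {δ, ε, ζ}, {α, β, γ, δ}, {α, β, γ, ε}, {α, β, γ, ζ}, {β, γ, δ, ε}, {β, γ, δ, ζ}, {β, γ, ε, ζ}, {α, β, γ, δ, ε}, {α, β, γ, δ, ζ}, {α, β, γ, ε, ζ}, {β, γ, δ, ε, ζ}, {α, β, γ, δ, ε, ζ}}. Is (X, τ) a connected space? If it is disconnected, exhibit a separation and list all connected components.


(X, τ) is disconnected; components = [{δ}, {ε}, {ζ}, {α, β, γ}].

Find clopen sets (U ∈ τ with X ∖ U ∈ τ):
  U = ∅, X ∖ U = {α, β, γ, δ, ε, ζ} — both open, so U is clopen.
  U = {δ}, X ∖ U = {α, β, γ, ε, ζ} — both open, so U is clopen.
  U = {ε}, X ∖ U = {α, β, γ, δ, ζ} — both open, so U is clopen.
  U = {ζ}, X ∖ U = {α, β, γ, δ, ε} — both open, so U is clopen.
  U = {δ, ε}, X ∖ U = {α, β, γ, ζ} — both open, so U is clopen.
  U = {δ, ζ}, X ∖ U = {α, β, γ, ε} — both open, so U is clopen.
  U = {ε, ζ}, X ∖ U = {α, β, γ, δ} — both open, so U is clopen.
  U = {α, β, γ}, X ∖ U = {δ, ε, ζ} — both open, so U is clopen.
  U = {δ, ε, ζ}, X ∖ U = {α, β, γ} — both open, so U is clopen.
  U = {α, β, γ, δ}, X ∖ U = {ε, ζ} — both open, so U is clopen.
  U = {α, β, γ, ε}, X ∖ U = {δ, ζ} — both open, so U is clopen.
  U = {α, β, γ, ζ}, X ∖ U = {δ, ε} — both open, so U is clopen.
  U = {α, β, γ, δ, ε}, X ∖ U = {ζ} — both open, so U is clopen.
  U = {α, β, γ, δ, ζ}, X ∖ U = {ε} — both open, so U is clopen.
  U = {α, β, γ, ε, ζ}, X ∖ U = {δ} — both open, so U is clopen.
  U = {α, β, γ, δ, ε, ζ}, X ∖ U = ∅ — both open, so U is clopen.
Nontrivial clopen(s) exist: e.g. {ε, ζ}. So (X, τ) is disconnected.
Compute connected components by grouping points that agree on all clopens:
  component: {δ}
  component: {ε}
  component: {ζ}
  component: {α, β, γ}


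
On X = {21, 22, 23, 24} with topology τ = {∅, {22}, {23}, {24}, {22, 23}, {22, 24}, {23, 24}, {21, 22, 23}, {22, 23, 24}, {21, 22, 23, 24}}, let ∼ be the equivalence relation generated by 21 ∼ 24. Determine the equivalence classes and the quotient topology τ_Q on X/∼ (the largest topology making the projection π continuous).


X/∼ = {[21=24], [22], [23]}; |τ_Q| = 5.

Equivalence classes: [21=24], [22], [23].
Quotient map π: X → X/∼ sends 21 ↦ [21=24], 22 ↦ [22], 23 ↦ [23], 24 ↦ [21=24].
For each subset V ⊆ X/∼, compute π^{-1}(V) ⊆ X and check whether π^{-1}(V) ∈ τ. V is open in τ_Q iff π^{-1}(V) ∈ τ.
  V = {}: π^{-1}(V) = ∅ ∈ τ ✓.
  V = {[21=24]}: π^{-1}(V) = {21, 24} ∉ τ ✗.
  V = {[22]}: π^{-1}(V) = {22} ∈ τ ✓.
  V = {[21=24], [22]}: π^{-1}(V) = {21, 22, 24} ∉ τ ✗.
  V = {[23]}: π^{-1}(V) = {23} ∈ τ ✓.
  V = {[21=24], [23]}: π^{-1}(V) = {21, 23, 24} ∉ τ ✗.
  V = {[22], [23]}: π^{-1}(V) = {22, 23} ∈ τ ✓.
  V = {[21=24], [22], [23]}: π^{-1}(V) = {21, 22, 23, 24} ∈ τ ✓.
Open sets in the quotient: τ_Q = {{}, {[22]}, {[23]}, {[22], [23]}, {[21=24], [22], [23]}} (5 elements).


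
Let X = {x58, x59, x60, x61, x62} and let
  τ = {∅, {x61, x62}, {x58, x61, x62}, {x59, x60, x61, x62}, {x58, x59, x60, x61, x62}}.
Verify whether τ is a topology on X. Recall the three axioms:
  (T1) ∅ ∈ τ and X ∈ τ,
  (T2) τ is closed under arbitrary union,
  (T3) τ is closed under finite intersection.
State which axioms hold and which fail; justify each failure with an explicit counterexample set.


τ IS a topology on X.

Axiom (T1): ∅ ∈ τ? Yes; X ∈ τ? Yes.
Axiom (T2/T3): check pairwise unions and intersections of members of τ.
All pairwise intersections and unions checked — each lies in τ. Therefore τ satisfies (T1), (T2), (T3): it IS a topology on X.


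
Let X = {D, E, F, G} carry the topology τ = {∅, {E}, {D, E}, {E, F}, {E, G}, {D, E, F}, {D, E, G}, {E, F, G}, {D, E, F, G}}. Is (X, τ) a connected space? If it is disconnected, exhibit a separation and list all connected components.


(X, τ) is connected.

Find clopen sets (U ∈ τ with X ∖ U ∈ τ):
  U = ∅, X ∖ U = {D, E, F, G} — both open, so U is clopen.
  U = {D, E, F, G}, X ∖ U = ∅ — both open, so U is clopen.
Only trivial clopens (∅ and X) exist, so (X, τ) is connected.
Compute connected components by grouping points that agree on all clopens:
  component: {D, E, F, G}


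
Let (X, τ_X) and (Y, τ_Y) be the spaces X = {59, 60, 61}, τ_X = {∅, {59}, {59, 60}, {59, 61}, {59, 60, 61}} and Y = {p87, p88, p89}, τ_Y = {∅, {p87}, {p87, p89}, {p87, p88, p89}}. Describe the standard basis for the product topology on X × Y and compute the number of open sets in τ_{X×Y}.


Basis B = {∅ × ∅, {59} × {p87}, {59} × {p87, p89}, {59, 60} × {p87}, {59, 61} × {p87}, {59} × {p87, p88, p89}, {59, 60, 61} × {p87}, {59, 60} × {p87, p89}, {59, 61} × {p87, p89}, {59, 60} × {p87, p88, p89}, {59, 61} × {p87, p88, p89}, {59, 60, 61} × {p87, p89}, {59, 60, 61} × {p87, p88, p89}}; |τ_{X×Y}| = 30.

Enumerate products U × V with U ∈ τ_X, V ∈ τ_Y (deduplicated):
  ∅ × ∅ = {} (∅)
  {59} × {p87} = {(59,p87)}
  {59} × {p87, p89} = {(59,p87), (59,p89)}
  {59, 60} × {p87} = {(59,p87), (60,p87)}
  {59, 61} × {p87} = {(59,p87), (61,p87)}
  {59} × {p87, p88, p89} = {(59,p87), (59,p88), (59,p89)}
  {59, 60, 61} × {p87} = {(59,p87), (60,p87), (61,p87)}
  {59, 60} × {p87, p89} = {(59,p87), (59,p89), (60,p87), (60,p89)}
  {59, 61} × {p87, p89} = {(59,p87), (59,p89), (61,p87), (61,p89)}
  {59, 60} × {p87, p88, p89} = {(59,p87), (59,p88), (59,p89), (60,p87), (60,p88), (60,p89)}
  {59, 61} × {p87, p88, p89} = {(59,p87), (59,p88), (59,p89), (61,p87), (61,p88), (61,p89)}
  {59, 60, 61} × {p87, p89} = {(59,p87), (59,p89), (60,p87), (60,p89), (61,p87), (61,p89)}
  {59, 60, 61} × {p87, p88, p89} = {(59,p87), (59,p88), (59,p89), (60,p87), (60,p88), (60,p89), (61,p87), (61,p88), (61,p89)}
These 13 distinct sets form the basis B.
Close under arbitrary unions to get τ_{X×Y}; counting gives |τ_{X×Y}| = 30.


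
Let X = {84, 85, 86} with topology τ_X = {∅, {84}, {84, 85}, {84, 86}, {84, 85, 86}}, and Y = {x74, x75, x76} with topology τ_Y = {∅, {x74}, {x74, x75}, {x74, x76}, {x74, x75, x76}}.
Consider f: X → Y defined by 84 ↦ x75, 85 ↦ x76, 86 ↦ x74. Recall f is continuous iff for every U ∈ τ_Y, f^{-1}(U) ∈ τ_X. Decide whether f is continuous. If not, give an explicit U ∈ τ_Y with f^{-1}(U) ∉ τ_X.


f is NOT continuous.

Compute f^{-1}(U) for each U ∈ τ_Y:
  U = ∅: f^{-1}(U) = ∅ ∈ τ_X ✓.
  U = {x74}: f^{-1}(U) = {86} ∉ τ_X ✗.
  U = {x74, x75}: f^{-1}(U) = {84, 86} ∈ τ_X ✓.
  U = {x74, x76}: f^{-1}(U) = {85, 86} ∉ τ_X ✗.
  U = {x74, x75, x76}: f^{-1}(U) = {84, 85, 86} ∈ τ_X ✓.
Found U = {x74} with f^{-1}(U) = {86} not in τ_X. Therefore f is NOT continuous.


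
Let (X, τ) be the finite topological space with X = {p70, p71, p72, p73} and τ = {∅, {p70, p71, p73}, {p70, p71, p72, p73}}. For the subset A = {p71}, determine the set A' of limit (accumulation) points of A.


A' = {p70, p72, p73}

For each x ∈ X, list the open sets U ∈ τ with x ∈ U, then check whether U ∩ (A ∖ {x}) ≠ ∅ for every such U.
  x = p70: opens ∋ x are {p70, p71, p73}, {p70, p71, p72, p73}; each meets A ∖ {p70}, so x IS a limit point.
  x = p71: open {p70, p71, p73} ∋ x has {p70, p71, p73} ∩ (A ∖ {p71}) = ∅, so x is NOT a limit point.
  x = p72: opens ∋ x are {p70, p71, p72, p73}; each meets A ∖ {p72}, so x IS a limit point.
  x = p73: opens ∋ x are {p70, p71, p73}, {p70, p71, p72, p73}; each meets A ∖ {p73}, so x IS a limit point.
Collecting: A' = {p70, p72, p73}.


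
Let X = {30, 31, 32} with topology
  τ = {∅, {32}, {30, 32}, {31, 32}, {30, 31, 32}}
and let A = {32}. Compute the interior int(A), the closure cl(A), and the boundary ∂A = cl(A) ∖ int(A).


int(A) = {32}, cl(A) = {30, 31, 32}, ∂A = {30, 31}.

Closed sets in (X, τ) are complements of opens:
  closed(X, τ) = {∅, {30}, {31}, {30, 31}, {30, 31, 32}}.
int(A) = ⋃ {U ∈ τ : U ⊆ A}. Opens contained in A: ∅, {32}.
Taking the union of these: int(A) = {32}.
cl(A) = ⋂ {C closed : A ⊆ C}. Closed sets containing A: {30, 31, 32}.
Intersecting these: cl(A) = {30, 31, 32}.
∂A = cl(A) ∖ int(A) = {30, 31, 32} ∖ {32} = {30, 31}.


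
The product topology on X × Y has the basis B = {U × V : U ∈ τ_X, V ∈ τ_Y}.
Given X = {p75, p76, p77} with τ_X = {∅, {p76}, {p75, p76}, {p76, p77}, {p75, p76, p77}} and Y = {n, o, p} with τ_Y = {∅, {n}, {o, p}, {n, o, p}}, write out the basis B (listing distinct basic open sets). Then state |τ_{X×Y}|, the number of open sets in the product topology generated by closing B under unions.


Basis B = {∅ × ∅, {p76} × {n}, {p75, p76} × {n}, {p76, p77} × {n}, {p76} × {o, p}, {p75, p76, p77} × {n}, {p76} × {n, o, p}, {p75, p76} × {o, p}, {p76, p77} × {o, p}, {p75, p76} × {n, o, p}, {p75, p76, p77} × {o, p}, {p76, p77} × {n, o, p}, {p75, p76, p77} × {n, o, p}}; |τ_{X×Y}| = 25.

Enumerate products U × V with U ∈ τ_X, V ∈ τ_Y (deduplicated):
  ∅ × ∅ = {} (∅)
  {p76} × {n} = {(p76,n)}
  {p75, p76} × {n} = {(p75,n), (p76,n)}
  {p76, p77} × {n} = {(p76,n), (p77,n)}
  {p76} × {o, p} = {(p76,o), (p76,p)}
  {p75, p76, p77} × {n} = {(p75,n), (p76,n), (p77,n)}
  {p76} × {n, o, p} = {(p76,n), (p76,o), (p76,p)}
  {p75, p76} × {o, p} = {(p75,o), (p75,p), (p76,o), (p76,p)}
  {p76, p77} × {o, p} = {(p76,o), (p76,p), (p77,o), (p77,p)}
  {p75, p76} × {n, o, p} = {(p75,n), (p75,o), (p75,p), (p76,n), (p76,o), (p76,p)}
  {p75, p76, p77} × {o, p} = {(p75,o), (p75,p), (p76,o), (p76,p), (p77,o), (p77,p)}
  {p76, p77} × {n, o, p} = {(p76,n), (p76,o), (p76,p), (p77,n), (p77,o), (p77,p)}
  {p75, p76, p77} × {n, o, p} = {(p75,n), (p75,o), (p75,p), (p76,n), (p76,o), (p76,p), (p77,n), (p77,o), (p77,p)}
These 13 distinct sets form the basis B.
Close under arbitrary unions to get τ_{X×Y}; counting gives |τ_{X×Y}| = 25.


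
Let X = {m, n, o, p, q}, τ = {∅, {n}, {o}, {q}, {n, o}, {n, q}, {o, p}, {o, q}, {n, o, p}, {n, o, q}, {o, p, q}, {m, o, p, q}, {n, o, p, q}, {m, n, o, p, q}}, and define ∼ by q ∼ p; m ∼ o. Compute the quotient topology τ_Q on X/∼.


X/∼ = {[m=o], [n], [p=q]}; |τ_Q| = 4.

Equivalence classes: [m=o], [n], [p=q].
Quotient map π: X → X/∼ sends m ↦ [m=o], n ↦ [n], o ↦ [m=o], p ↦ [p=q], q ↦ [p=q].
For each subset V ⊆ X/∼, compute π^{-1}(V) ⊆ X and check whether π^{-1}(V) ∈ τ. V is open in τ_Q iff π^{-1}(V) ∈ τ.
  V = {}: π^{-1}(V) = ∅ ∈ τ ✓.
  V = {[m=o]}: π^{-1}(V) = {m, o} ∉ τ ✗.
  V = {[n]}: π^{-1}(V) = {n} ∈ τ ✓.
  V = {[m=o], [n]}: π^{-1}(V) = {m, n, o} ∉ τ ✗.
  V = {[p=q]}: π^{-1}(V) = {p, q} ∉ τ ✗.
  V = {[m=o], [p=q]}: π^{-1}(V) = {m, o, p, q} ∈ τ ✓.
  V = {[n], [p=q]}: π^{-1}(V) = {n, p, q} ∉ τ ✗.
  V = {[m=o], [n], [p=q]}: π^{-1}(V) = {m, n, o, p, q} ∈ τ ✓.
Open sets in the quotient: τ_Q = {{}, {[n]}, {[m=o], [p=q]}, {[m=o], [n], [p=q]}} (4 elements).


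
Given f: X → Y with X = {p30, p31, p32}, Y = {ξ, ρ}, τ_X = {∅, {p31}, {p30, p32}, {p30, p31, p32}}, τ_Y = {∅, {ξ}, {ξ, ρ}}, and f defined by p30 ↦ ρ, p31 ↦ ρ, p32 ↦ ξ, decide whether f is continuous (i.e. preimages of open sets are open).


f is NOT continuous.

Compute f^{-1}(U) for each U ∈ τ_Y:
  U = ∅: f^{-1}(U) = ∅ ∈ τ_X ✓.
  U = {ξ}: f^{-1}(U) = {p32} ∉ τ_X ✗.
  U = {ξ, ρ}: f^{-1}(U) = {p30, p31, p32} ∈ τ_X ✓.
Found U = {ξ} with f^{-1}(U) = {p32} not in τ_X. Therefore f is NOT continuous.


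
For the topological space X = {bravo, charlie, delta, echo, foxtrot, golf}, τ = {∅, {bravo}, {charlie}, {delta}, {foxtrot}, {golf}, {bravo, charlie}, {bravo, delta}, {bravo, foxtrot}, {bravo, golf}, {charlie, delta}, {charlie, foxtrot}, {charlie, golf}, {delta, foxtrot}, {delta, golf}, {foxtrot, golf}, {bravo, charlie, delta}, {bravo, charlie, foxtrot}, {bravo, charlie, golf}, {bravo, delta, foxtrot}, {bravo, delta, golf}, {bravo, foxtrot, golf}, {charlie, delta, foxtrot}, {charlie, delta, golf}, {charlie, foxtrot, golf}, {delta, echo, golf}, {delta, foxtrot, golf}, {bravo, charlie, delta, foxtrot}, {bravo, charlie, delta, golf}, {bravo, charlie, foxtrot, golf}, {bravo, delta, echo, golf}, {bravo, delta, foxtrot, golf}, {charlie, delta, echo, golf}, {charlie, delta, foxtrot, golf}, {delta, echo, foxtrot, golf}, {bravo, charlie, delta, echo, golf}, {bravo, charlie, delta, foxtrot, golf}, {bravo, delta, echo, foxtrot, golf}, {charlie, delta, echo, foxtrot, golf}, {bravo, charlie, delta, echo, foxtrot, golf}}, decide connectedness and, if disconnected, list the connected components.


(X, τ) is disconnected; components = [{bravo}, {charlie}, {foxtrot}, {delta, echo, golf}].

Find clopen sets (U ∈ τ with X ∖ U ∈ τ):
  U = ∅, X ∖ U = {bravo, charlie, delta, echo, foxtrot, golf} — both open, so U is clopen.
  U = {bravo}, X ∖ U = {charlie, delta, echo, foxtrot, golf} — both open, so U is clopen.
  U = {charlie}, X ∖ U = {bravo, delta, echo, foxtrot, golf} — both open, so U is clopen.
  U = {foxtrot}, X ∖ U = {bravo, charlie, delta, echo, golf} — both open, so U is clopen.
  U = {bravo, charlie}, X ∖ U = {delta, echo, foxtrot, golf} — both open, so U is clopen.
  U = {bravo, foxtrot}, X ∖ U = {charlie, delta, echo, golf} — both open, so U is clopen.
  U = {charlie, foxtrot}, X ∖ U = {bravo, delta, echo, golf} — both open, so U is clopen.
  U = {bravo, charlie, foxtrot}, X ∖ U = {delta, echo, golf} — both open, so U is clopen.
  U = {delta, echo, golf}, X ∖ U = {bravo, charlie, foxtrot} — both open, so U is clopen.
  U = {bravo, delta, echo, golf}, X ∖ U = {charlie, foxtrot} — both open, so U is clopen.
  U = {charlie, delta, echo, golf}, X ∖ U = {bravo, foxtrot} — both open, so U is clopen.
  U = {delta, echo, foxtrot, golf}, X ∖ U = {bravo, charlie} — both open, so U is clopen.
  U = {bravo, charlie, delta, echo, golf}, X ∖ U = {foxtrot} — both open, so U is clopen.
  U = {bravo, delta, echo, foxtrot, golf}, X ∖ U = {charlie} — both open, so U is clopen.
  U = {charlie, delta, echo, foxtrot, golf}, X ∖ U = {bravo} — both open, so U is clopen.
  U = {bravo, charlie, delta, echo, foxtrot, golf}, X ∖ U = ∅ — both open, so U is clopen.
Nontrivial clopen(s) exist: e.g. {charlie, delta, echo, golf}. So (X, τ) is disconnected.
Compute connected components by grouping points that agree on all clopens:
  component: {bravo}
  component: {charlie}
  component: {foxtrot}
  component: {delta, echo, golf}
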